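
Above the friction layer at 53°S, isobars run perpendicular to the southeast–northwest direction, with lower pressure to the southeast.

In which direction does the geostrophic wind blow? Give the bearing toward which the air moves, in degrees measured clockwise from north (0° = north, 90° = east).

045°

The pressure-gradient force points toward the southeast (bearing 135°).
Geostrophic balance: in the Southern Hemisphere the Coriolis force deflects motion to the left, so the geostrophic wind blows 90° to the left of the pressure-gradient force (low pressure on the right).
Rotating 135° by 90° counterclockwise gives 045° — the wind blows toward the northeast.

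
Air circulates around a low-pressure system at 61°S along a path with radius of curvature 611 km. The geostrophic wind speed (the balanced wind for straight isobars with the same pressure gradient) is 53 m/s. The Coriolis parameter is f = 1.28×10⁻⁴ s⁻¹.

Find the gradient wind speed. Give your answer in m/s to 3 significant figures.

Around a low, centrifugal force acts outward with Coriolis, so pressure-gradient force balances both:
(1/ρ)|∂P/∂n| = fV + V²/R  →  V² + fR·V − fR·V_g = 0
With fR = 1.28×10⁻⁴ × 611×10³ m = 78.2 m/s:
V = [−fR + √((fR)² + 4 fR V_g)]/2 = [−78.2 + √(78.2² + 4×78.2×53)]/2 = 36.2 m/s
Subgeostrophic (V < V_g = 53 m/s), as expected around a low.

36.2 m/s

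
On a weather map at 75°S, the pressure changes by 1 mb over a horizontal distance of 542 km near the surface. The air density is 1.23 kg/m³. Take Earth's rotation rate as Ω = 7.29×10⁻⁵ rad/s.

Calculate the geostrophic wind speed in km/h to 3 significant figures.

Coriolis parameter at 75°S:
f = 2Ω sin φ = 2 × 7.29×10⁻⁵ × sin 75° = 1.41×10⁻⁴ s⁻¹
Pressure gradient: |∂P/∂n| = 100 Pa / 542000 m = 1.85×10⁻⁴ Pa/m
Geostrophic balance (pressure-gradient force = Coriolis force):
V_g = (1/(fρ)) |∂P/∂n| = 1.85×10⁻⁴ / (1.41×10⁻⁴ × 1.23) = 1.07 m/s
Converting: 1.07 m/s × 3.6 = 3.83 km/h

3.83 km/h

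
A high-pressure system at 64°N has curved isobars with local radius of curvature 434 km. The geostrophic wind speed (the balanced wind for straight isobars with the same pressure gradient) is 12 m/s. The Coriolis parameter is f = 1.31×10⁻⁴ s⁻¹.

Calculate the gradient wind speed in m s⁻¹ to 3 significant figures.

17.2 m s⁻¹

Around a high, pressure-gradient force acts outward with centrifugal, so Coriolis balances both:
fV = (1/ρ)|∂P/∂n| + V²/R  →  V² − fR·V + fR·V_g = 0
With fR = 1.31×10⁻⁴ × 434×10³ m = 56.9 m/s:
V = [fR − √((fR)² − 4 fR V_g)]/2 = [56.9 − √(56.9² − 4×56.9×12)]/2 = 17.2 m/s
Supergeostrophic (V > V_g = 12 m/s), as expected around a high.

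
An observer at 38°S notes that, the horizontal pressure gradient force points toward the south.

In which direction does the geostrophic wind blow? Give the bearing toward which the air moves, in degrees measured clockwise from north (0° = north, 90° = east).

The pressure-gradient force points toward the south (bearing 180°).
Geostrophic balance: in the Southern Hemisphere the Coriolis force deflects motion to the left, so the geostrophic wind blows 90° to the left of the pressure-gradient force (low pressure on the right).
Rotating 180° by 90° counterclockwise gives 090° — the wind blows toward the east.

090°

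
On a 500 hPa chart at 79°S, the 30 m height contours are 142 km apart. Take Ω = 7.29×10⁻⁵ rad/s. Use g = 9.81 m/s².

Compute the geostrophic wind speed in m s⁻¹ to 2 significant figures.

Coriolis parameter at 79°S:
f = 2Ω sin φ = 2 × 7.29×10⁻⁵ × sin 79° = 1.43×10⁻⁴ s⁻¹
Height gradient: |∂Z/∂n| = 30 m / 142000 m = 2.11×10⁻⁴
On a pressure surface, geostrophic balance gives V_g = (g/f)|∂Z/∂n|:
V_g = 9.81 × 2.11×10⁻⁴ / 1.43×10⁻⁴ = 14.5 m/s

14 m s⁻¹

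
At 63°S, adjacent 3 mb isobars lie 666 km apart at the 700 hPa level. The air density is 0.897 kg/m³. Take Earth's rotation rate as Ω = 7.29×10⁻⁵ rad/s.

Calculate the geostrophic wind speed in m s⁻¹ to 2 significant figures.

3.9 m s⁻¹

Coriolis parameter at 63°S:
f = 2Ω sin φ = 2 × 7.29×10⁻⁵ × sin 63° = 1.30×10⁻⁴ s⁻¹
Pressure gradient: |∂P/∂n| = 300 Pa / 666000 m = 4.50×10⁻⁴ Pa/m
Geostrophic balance (pressure-gradient force = Coriolis force):
V_g = (1/(fρ)) |∂P/∂n| = 4.50×10⁻⁴ / (1.30×10⁻⁴ × 0.897) = 3.87 m/s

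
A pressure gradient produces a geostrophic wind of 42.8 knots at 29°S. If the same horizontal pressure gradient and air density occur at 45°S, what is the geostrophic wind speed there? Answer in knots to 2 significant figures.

With the same pressure gradient and density, V_g ∝ 1/f ∝ 1/sin φ.
V₂ = V₁ · sin φ₁ / sin φ₂ = 42.8 × sin 29° / sin 45°
V₂ = 42.8 × 0.4848/0.7071 = 29 knots

29 knots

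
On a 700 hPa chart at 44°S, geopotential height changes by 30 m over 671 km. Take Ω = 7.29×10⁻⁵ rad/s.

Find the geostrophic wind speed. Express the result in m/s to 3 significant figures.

4.33 m/s

Coriolis parameter at 44°S:
f = 2Ω sin φ = 2 × 7.29×10⁻⁵ × sin 44° = 1.01×10⁻⁴ s⁻¹
Height gradient: |∂Z/∂n| = 30 m / 671000 m = 4.47×10⁻⁵
On a pressure surface, geostrophic balance gives V_g = (g/f)|∂Z/∂n|:
V_g = 9.81 × 4.47×10⁻⁵ / 1.01×10⁻⁴ = 4.33 m/s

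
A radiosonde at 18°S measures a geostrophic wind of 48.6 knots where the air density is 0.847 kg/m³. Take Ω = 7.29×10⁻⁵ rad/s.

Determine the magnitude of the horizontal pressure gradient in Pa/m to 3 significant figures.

9.54×10⁻⁴ Pa/m

Coriolis parameter at 18°S:
f = 2Ω sin φ = 2 × 7.29×10⁻⁵ × sin 18° = 4.51×10⁻⁵ s⁻¹
Wind speed in SI: 48.6 knots = 25.0 m/s
Geostrophic balance rearranged: |∂P/∂n| = f ρ V_g
|∂P/∂n| = 4.51×10⁻⁵ × 0.847 × 25.0 = 9.54×10⁻⁴ Pa/m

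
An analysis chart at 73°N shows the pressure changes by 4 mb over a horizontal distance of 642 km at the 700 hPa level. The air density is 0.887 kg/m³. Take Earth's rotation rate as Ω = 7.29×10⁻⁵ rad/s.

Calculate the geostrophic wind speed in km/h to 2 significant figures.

Coriolis parameter at 73°N:
f = 2Ω sin φ = 2 × 7.29×10⁻⁵ × sin 73° = 1.39×10⁻⁴ s⁻¹
Pressure gradient: |∂P/∂n| = 400 Pa / 642000 m = 6.23×10⁻⁴ Pa/m
Geostrophic balance (pressure-gradient force = Coriolis force):
V_g = (1/(fρ)) |∂P/∂n| = 6.23×10⁻⁴ / (1.39×10⁻⁴ × 0.887) = 5.04 m/s
Converting: 5.04 m/s × 3.6 = 18 km/h

18 km/h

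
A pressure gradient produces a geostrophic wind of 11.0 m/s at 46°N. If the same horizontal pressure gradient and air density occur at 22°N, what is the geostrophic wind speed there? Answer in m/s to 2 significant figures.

With the same pressure gradient and density, V_g ∝ 1/f ∝ 1/sin φ.
V₂ = V₁ · sin φ₁ / sin φ₂ = 11.0 × sin 46° / sin 22°
V₂ = 11.0 × 0.7193/0.3746 = 21 m/s

21 m/s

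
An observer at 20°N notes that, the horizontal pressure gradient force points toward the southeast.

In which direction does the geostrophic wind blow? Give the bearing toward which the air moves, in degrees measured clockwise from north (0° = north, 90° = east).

225°

The pressure-gradient force points toward the southeast (bearing 135°).
Geostrophic balance: in the Northern Hemisphere the Coriolis force deflects motion to the right, so the geostrophic wind blows 90° to the right of the pressure-gradient force (low pressure on the left).
Rotating 135° by 90° clockwise gives 225° — the wind blows toward the southwest.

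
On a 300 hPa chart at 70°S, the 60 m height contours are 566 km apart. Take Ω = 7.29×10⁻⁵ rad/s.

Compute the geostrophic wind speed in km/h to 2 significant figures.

27 km/h

Coriolis parameter at 70°S:
f = 2Ω sin φ = 2 × 7.29×10⁻⁵ × sin 70° = 1.37×10⁻⁴ s⁻¹
Height gradient: |∂Z/∂n| = 60 m / 566000 m = 1.06×10⁻⁴
On a pressure surface, geostrophic balance gives V_g = (g/f)|∂Z/∂n|:
V_g = 9.81 × 1.06×10⁻⁴ / 1.37×10⁻⁴ = 7.59 m/s
Converting: 7.59 m/s × 3.6 = 27 km/h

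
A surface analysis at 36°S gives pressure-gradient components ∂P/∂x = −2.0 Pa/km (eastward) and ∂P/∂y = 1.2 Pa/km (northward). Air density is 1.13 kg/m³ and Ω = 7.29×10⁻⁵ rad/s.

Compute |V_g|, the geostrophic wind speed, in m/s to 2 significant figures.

24 m/s

Coriolis parameter at 36°S:
f = 2Ω sin φ = 2 × 7.29×10⁻⁵ × sin 36° = 8.57×10⁻⁵ s⁻¹
In the Southern Hemisphere f is negative: f = −8.57×10⁻⁵ s⁻¹.
Component geostrophic relations (x east, y north):
u_g = −(1/(fρ)) ∂P/∂y,  v_g = (1/(fρ)) ∂P/∂x
u_g = −(1.2×10⁻³)/(−8.57×10⁻⁵ × 1.13) = 12.4 m/s;  v_g = (−2.0×10⁻³)/(−8.57×10⁻⁵ × 1.13) = 20.7 m/s
|V_g| = √(u_g² + v_g²) = 24.1 m/s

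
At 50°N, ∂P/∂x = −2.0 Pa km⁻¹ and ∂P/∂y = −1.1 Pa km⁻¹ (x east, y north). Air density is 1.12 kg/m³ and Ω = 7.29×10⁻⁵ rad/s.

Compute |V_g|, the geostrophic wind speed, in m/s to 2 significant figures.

18 m/s

Coriolis parameter at 50°N:
f = 2Ω sin φ = 2 × 7.29×10⁻⁵ × sin 50° = 1.12×10⁻⁴ s⁻¹
Component geostrophic relations (x east, y north):
u_g = −(1/(fρ)) ∂P/∂y,  v_g = (1/(fρ)) ∂P/∂x
u_g = −(−1.1×10⁻³)/(1.12×10⁻⁴ × 1.12) = 8.79 m/s;  v_g = (−2.0×10⁻³)/(1.12×10⁻⁴ × 1.12) = −16.0 m/s
|V_g| = √(u_g² + v_g²) = 18.2 m/s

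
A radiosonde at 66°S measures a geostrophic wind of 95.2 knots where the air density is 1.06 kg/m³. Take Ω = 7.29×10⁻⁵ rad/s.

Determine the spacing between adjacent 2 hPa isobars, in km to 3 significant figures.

Coriolis parameter at 66°S:
f = 2Ω sin φ = 2 × 7.29×10⁻⁵ × sin 66° = 1.33×10⁻⁴ s⁻¹
Wind speed in SI: 95.2 knots = 49.0 m/s
Geostrophic balance rearranged: |∂P/∂n| = f ρ V_g
|∂P/∂n| = 1.33×10⁻⁴ × 1.06 × 49.0 = 6.91×10⁻³ Pa/m
Isobar spacing: Δn = ΔP/|∂P/∂n| = 200 Pa / 6.91×10⁻³ Pa/m = 28924 m ≈ 28.9 km

28.9 km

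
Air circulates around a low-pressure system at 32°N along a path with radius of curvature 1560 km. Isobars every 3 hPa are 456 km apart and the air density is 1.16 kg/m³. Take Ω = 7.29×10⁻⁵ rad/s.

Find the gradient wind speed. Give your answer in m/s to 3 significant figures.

Coriolis parameter at 32°N:
f = 2Ω sin φ = 2 × 7.29×10⁻⁵ × sin 32° = 7.73×10⁻⁵ s⁻¹
Pressure gradient: |∂P/∂n| = 300 Pa / 456000 m = 6.58×10⁻⁴ Pa/m
Geostrophic speed: V_g = |∂P/∂n|/(fρ) = 6.58×10⁻⁴/(7.73×10⁻⁵ × 1.16) = 7.34 m/s
Around a low, centrifugal force acts outward with Coriolis, so pressure-gradient force balances both:
(1/ρ)|∂P/∂n| = fV + V²/R  →  V² + fR·V − fR·V_g = 0
With fR = 7.73×10⁻⁵ × 1560×10³ m = 121 m/s:
V = [−fR + √((fR)² + 4 fR V_g)]/2 = [−121 + √(121² + 4×121×7.34)]/2 = 6.94 m/s
Subgeostrophic (V < V_g = 7.34 m/s), as expected around a low.

6.94 m/s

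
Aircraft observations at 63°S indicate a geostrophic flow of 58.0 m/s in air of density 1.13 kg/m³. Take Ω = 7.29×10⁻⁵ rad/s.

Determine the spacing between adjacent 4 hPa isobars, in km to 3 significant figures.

Coriolis parameter at 63°S:
f = 2Ω sin φ = 2 × 7.29×10⁻⁵ × sin 63° = 1.30×10⁻⁴ s⁻¹
Geostrophic balance rearranged: |∂P/∂n| = f ρ V_g
|∂P/∂n| = 1.30×10⁻⁴ × 1.13 × 58.0 = 8.51×10⁻³ Pa/m
Isobar spacing: Δn = ΔP/|∂P/∂n| = 400 Pa / 8.51×10⁻³ Pa/m = 46980 m ≈ 47.0 km

47.0 km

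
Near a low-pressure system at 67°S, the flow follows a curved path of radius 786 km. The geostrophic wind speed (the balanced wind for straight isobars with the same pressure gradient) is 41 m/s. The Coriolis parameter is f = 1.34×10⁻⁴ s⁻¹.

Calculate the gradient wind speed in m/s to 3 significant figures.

Around a low, centrifugal force acts outward with Coriolis, so pressure-gradient force balances both:
(1/ρ)|∂P/∂n| = fV + V²/R  →  V² + fR·V − fR·V_g = 0
With fR = 1.34×10⁻⁴ × 786×10³ m = 105 m/s:
V = [−fR + √((fR)² + 4 fR V_g)]/2 = [−105 + √(105² + 4×105×41)]/2 = 31.5 m/s
Subgeostrophic (V < V_g = 41 m/s), as expected around a low.

31.5 m/s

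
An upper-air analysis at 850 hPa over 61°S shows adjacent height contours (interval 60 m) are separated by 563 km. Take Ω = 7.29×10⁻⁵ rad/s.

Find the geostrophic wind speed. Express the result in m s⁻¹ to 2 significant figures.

Coriolis parameter at 61°S:
f = 2Ω sin φ = 2 × 7.29×10⁻⁵ × sin 61° = 1.28×10⁻⁴ s⁻¹
Height gradient: |∂Z/∂n| = 60 m / 563000 m = 1.07×10⁻⁴
On a pressure surface, geostrophic balance gives V_g = (g/f)|∂Z/∂n|:
V_g = 9.81 × 1.07×10⁻⁴ / 1.28×10⁻⁴ = 8.20 m/s

8.2 m s⁻¹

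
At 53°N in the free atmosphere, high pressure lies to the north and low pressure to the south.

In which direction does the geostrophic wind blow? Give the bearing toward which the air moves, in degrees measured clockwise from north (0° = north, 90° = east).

The pressure-gradient force points toward the south (bearing 180°).
Geostrophic balance: in the Northern Hemisphere the Coriolis force deflects motion to the right, so the geostrophic wind blows 90° to the right of the pressure-gradient force (low pressure on the left).
Rotating 180° by 90° clockwise gives 270° — the wind blows toward the west.

270°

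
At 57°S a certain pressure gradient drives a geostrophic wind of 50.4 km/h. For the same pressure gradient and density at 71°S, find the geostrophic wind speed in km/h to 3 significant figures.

With the same pressure gradient and density, V_g ∝ 1/f ∝ 1/sin φ.
V₂ = V₁ · sin φ₁ / sin φ₂ = 50.4 × sin 57° / sin 71°
V₂ = 50.4 × 0.8387/0.9455 = 44.7 km/h

44.7 km/h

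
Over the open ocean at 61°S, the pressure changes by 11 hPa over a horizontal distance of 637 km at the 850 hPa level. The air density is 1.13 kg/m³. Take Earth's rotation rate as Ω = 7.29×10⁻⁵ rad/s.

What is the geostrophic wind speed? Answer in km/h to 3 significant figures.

43.1 km/h

Coriolis parameter at 61°S:
f = 2Ω sin φ = 2 × 7.29×10⁻⁵ × sin 61° = 1.28×10⁻⁴ s⁻¹
Pressure gradient: |∂P/∂n| = 1100 Pa / 637000 m = 1.73×10⁻³ Pa/m
Geostrophic balance (pressure-gradient force = Coriolis force):
V_g = (1/(fρ)) |∂P/∂n| = 1.73×10⁻³ / (1.28×10⁻⁴ × 1.13) = 12.0 m/s
Converting: 12.0 m/s × 3.6 = 43.1 km/h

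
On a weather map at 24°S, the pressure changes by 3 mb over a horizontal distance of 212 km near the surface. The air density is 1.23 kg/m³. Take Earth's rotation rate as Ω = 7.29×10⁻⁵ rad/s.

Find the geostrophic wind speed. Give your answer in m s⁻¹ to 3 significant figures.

Coriolis parameter at 24°S:
f = 2Ω sin φ = 2 × 7.29×10⁻⁵ × sin 24° = 5.93×10⁻⁵ s⁻¹
Pressure gradient: |∂P/∂n| = 300 Pa / 212000 m = 1.42×10⁻³ Pa/m
Geostrophic balance (pressure-gradient force = Coriolis force):
V_g = (1/(fρ)) |∂P/∂n| = 1.42×10⁻³ / (5.93×10⁻⁵ × 1.23) = 19.4 m/s

19.4 m s⁻¹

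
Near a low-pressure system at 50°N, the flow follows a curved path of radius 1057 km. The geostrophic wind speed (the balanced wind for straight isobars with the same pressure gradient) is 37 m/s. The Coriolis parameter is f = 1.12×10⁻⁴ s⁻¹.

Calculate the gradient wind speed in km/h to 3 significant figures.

Around a low, centrifugal force acts outward with Coriolis, so pressure-gradient force balances both:
(1/ρ)|∂P/∂n| = fV + V²/R  →  V² + fR·V − fR·V_g = 0
With fR = 1.12×10⁻⁴ × 1057×10³ m = 118 m/s:
V = [−fR + √((fR)² + 4 fR V_g)]/2 = [−118 + √(118² + 4×118×37)]/2 = 29.6 m/s
Subgeostrophic (V < V_g = 37 m/s), as expected around a low.
Converting: 29.6 m/s × 3.6 = 107 km/h

107 km/h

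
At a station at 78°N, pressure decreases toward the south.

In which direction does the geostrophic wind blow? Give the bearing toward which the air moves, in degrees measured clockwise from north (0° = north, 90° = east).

270°

The pressure-gradient force points toward the south (bearing 180°).
Geostrophic balance: in the Northern Hemisphere the Coriolis force deflects motion to the right, so the geostrophic wind blows 90° to the right of the pressure-gradient force (low pressure on the left).
Rotating 180° by 90° clockwise gives 270° — the wind blows toward the west.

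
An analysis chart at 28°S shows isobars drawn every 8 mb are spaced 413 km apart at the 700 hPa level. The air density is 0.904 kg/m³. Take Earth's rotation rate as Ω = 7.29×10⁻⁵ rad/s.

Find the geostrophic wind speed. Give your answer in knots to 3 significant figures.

60.9 knots

Coriolis parameter at 28°S:
f = 2Ω sin φ = 2 × 7.29×10⁻⁵ × sin 28° = 6.84×10⁻⁵ s⁻¹
Pressure gradient: |∂P/∂n| = 800 Pa / 413000 m = 1.94×10⁻³ Pa/m
Geostrophic balance (pressure-gradient force = Coriolis force):
V_g = (1/(fρ)) |∂P/∂n| = 1.94×10⁻³ / (6.84×10⁻⁵ × 0.904) = 31.3 m/s
Converting: 31.3 m/s × 1.944 = 60.9 knots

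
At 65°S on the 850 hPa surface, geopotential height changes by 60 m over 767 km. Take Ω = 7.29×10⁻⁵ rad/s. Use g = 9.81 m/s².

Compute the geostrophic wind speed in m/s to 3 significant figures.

5.81 m/s

Coriolis parameter at 65°S:
f = 2Ω sin φ = 2 × 7.29×10⁻⁵ × sin 65° = 1.32×10⁻⁴ s⁻¹
Height gradient: |∂Z/∂n| = 60 m / 767000 m = 7.82×10⁻⁵
On a pressure surface, geostrophic balance gives V_g = (g/f)|∂Z/∂n|:
V_g = 9.81 × 7.82×10⁻⁵ / 1.32×10⁻⁴ = 5.81 m/s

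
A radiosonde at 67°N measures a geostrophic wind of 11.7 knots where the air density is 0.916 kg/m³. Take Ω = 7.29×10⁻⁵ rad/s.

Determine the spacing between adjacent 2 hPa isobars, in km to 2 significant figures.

270 km

Coriolis parameter at 67°N:
f = 2Ω sin φ = 2 × 7.29×10⁻⁵ × sin 67° = 1.34×10⁻⁴ s⁻¹
Wind speed in SI: 11.7 knots = 6.02 m/s
Geostrophic balance rearranged: |∂P/∂n| = f ρ V_g
|∂P/∂n| = 1.34×10⁻⁴ × 0.916 × 6.02 = 7.40×10⁻⁴ Pa/m
Isobar spacing: Δn = ΔP/|∂P/∂n| = 200 Pa / 7.40×10⁻⁴ Pa/m = 270288 m ≈ 270 km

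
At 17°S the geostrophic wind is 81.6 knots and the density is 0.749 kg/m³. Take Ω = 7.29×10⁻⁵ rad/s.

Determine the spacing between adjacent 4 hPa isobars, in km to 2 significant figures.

300 km

Coriolis parameter at 17°S:
f = 2Ω sin φ = 2 × 7.29×10⁻⁵ × sin 17° = 4.26×10⁻⁵ s⁻¹
Wind speed in SI: 81.6 knots = 42.0 m/s
Geostrophic balance rearranged: |∂P/∂n| = f ρ V_g
|∂P/∂n| = 4.26×10⁻⁵ × 0.749 × 42.0 = 1.34×10⁻³ Pa/m
Isobar spacing: Δn = ΔP/|∂P/∂n| = 400 Pa / 1.34×10⁻³ Pa/m = 298440 m ≈ 300 km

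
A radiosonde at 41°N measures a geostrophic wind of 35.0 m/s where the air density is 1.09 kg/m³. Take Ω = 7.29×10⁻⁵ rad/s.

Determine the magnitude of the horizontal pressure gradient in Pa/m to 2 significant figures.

Coriolis parameter at 41°N:
f = 2Ω sin φ = 2 × 7.29×10⁻⁵ × sin 41° = 9.57×10⁻⁵ s⁻¹
Geostrophic balance rearranged: |∂P/∂n| = f ρ V_g
|∂P/∂n| = 9.57×10⁻⁵ × 1.09 × 35.0 = 3.65×10⁻³ Pa/m

3.6×10⁻³ Pa/m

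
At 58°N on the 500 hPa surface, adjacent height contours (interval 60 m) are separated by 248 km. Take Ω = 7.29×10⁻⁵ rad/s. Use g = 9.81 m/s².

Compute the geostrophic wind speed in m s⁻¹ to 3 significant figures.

Coriolis parameter at 58°N:
f = 2Ω sin φ = 2 × 7.29×10⁻⁵ × sin 58° = 1.24×10⁻⁴ s⁻¹
Height gradient: |∂Z/∂n| = 60 m / 248000 m = 2.42×10⁻⁴
On a pressure surface, geostrophic balance gives V_g = (g/f)|∂Z/∂n|:
V_g = 9.81 × 2.42×10⁻⁴ / 1.24×10⁻⁴ = 19.2 m/s

19.2 m s⁻¹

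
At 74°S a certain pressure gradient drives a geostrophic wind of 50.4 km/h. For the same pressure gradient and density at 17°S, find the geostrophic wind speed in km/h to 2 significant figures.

170 km/h

With the same pressure gradient and density, V_g ∝ 1/f ∝ 1/sin φ.
V₂ = V₁ · sin φ₁ / sin φ₂ = 50.4 × sin 74° / sin 17°
V₂ = 50.4 × 0.9613/0.2924 = 170 km/h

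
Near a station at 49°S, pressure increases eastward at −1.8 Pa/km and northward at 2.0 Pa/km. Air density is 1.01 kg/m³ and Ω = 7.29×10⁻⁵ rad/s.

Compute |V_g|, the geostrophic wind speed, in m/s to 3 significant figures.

Coriolis parameter at 49°S:
f = 2Ω sin φ = 2 × 7.29×10⁻⁵ × sin 49° = 1.10×10⁻⁴ s⁻¹
In the Southern Hemisphere f is negative: f = −1.10×10⁻⁴ s⁻¹.
Component geostrophic relations (x east, y north):
u_g = −(1/(fρ)) ∂P/∂y,  v_g = (1/(fρ)) ∂P/∂x
u_g = −(2.0×10⁻³)/(−1.10×10⁻⁴ × 1.01) = 18.0 m/s;  v_g = (−1.8×10⁻³)/(−1.10×10⁻⁴ × 1.01) = 16.2 m/s
|V_g| = √(u_g² + v_g²) = 24.2 m/s

24.2 m/s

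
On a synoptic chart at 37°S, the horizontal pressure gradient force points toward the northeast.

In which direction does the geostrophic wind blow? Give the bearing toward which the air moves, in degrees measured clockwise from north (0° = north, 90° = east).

The pressure-gradient force points toward the northeast (bearing 045°).
Geostrophic balance: in the Southern Hemisphere the Coriolis force deflects motion to the left, so the geostrophic wind blows 90° to the left of the pressure-gradient force (low pressure on the right).
Rotating 045° by 90° counterclockwise gives 315° — the wind blows toward the northwest.

315°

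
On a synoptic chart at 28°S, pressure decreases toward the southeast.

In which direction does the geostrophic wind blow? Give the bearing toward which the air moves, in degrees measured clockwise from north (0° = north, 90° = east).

The pressure-gradient force points toward the southeast (bearing 135°).
Geostrophic balance: in the Southern Hemisphere the Coriolis force deflects motion to the left, so the geostrophic wind blows 90° to the left of the pressure-gradient force (low pressure on the right).
Rotating 135° by 90° counterclockwise gives 045° — the wind blows toward the northeast.

045°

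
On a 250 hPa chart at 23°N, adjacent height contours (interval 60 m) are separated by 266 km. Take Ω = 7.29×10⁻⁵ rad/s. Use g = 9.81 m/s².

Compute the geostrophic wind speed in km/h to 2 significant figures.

Coriolis parameter at 23°N:
f = 2Ω sin φ = 2 × 7.29×10⁻⁵ × sin 23° = 5.70×10⁻⁵ s⁻¹
Height gradient: |∂Z/∂n| = 60 m / 266000 m = 2.26×10⁻⁴
On a pressure surface, geostrophic balance gives V_g = (g/f)|∂Z/∂n|:
V_g = 9.81 × 2.26×10⁻⁴ / 5.70×10⁻⁵ = 38.8 m/s
Converting: 38.8 m/s × 3.6 = 140 km/h

140 km/h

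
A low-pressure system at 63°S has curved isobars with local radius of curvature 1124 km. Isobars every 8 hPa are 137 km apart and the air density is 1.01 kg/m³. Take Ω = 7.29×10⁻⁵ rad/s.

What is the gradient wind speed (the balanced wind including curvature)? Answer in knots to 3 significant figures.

Coriolis parameter at 63°S:
f = 2Ω sin φ = 2 × 7.29×10⁻⁵ × sin 63° = 1.30×10⁻⁴ s⁻¹
Pressure gradient: |∂P/∂n| = 800 Pa / 137000 m = 5.84×10⁻³ Pa/m
Geostrophic speed: V_g = |∂P/∂n|/(fρ) = 5.84×10⁻³/(1.30×10⁻⁴ × 1.01) = 44.5 m/s
Around a low, centrifugal force acts outward with Coriolis, so pressure-gradient force balances both:
(1/ρ)|∂P/∂n| = fV + V²/R  →  V² + fR·V − fR·V_g = 0
With fR = 1.30×10⁻⁴ × 1124×10³ m = 146 m/s:
V = [−fR + √((fR)² + 4 fR V_g)]/2 = [−146 + √(146² + 4×146×44.5)]/2 = 35.8 m/s
Subgeostrophic (V < V_g = 44.5 m/s), as expected around a low.
Converting: 35.8 m/s × 1.944 = 69.5 knots

69.5 knots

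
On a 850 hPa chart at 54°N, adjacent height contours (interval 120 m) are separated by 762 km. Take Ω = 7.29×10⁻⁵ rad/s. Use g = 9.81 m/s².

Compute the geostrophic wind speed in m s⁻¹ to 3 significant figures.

Coriolis parameter at 54°N:
f = 2Ω sin φ = 2 × 7.29×10⁻⁵ × sin 54° = 1.18×10⁻⁴ s⁻¹
Height gradient: |∂Z/∂n| = 120 m / 762000 m = 1.57×10⁻⁴
On a pressure surface, geostrophic balance gives V_g = (g/f)|∂Z/∂n|:
V_g = 9.81 × 1.57×10⁻⁴ / 1.18×10⁻⁴ = 13.1 m/s

13.1 m s⁻¹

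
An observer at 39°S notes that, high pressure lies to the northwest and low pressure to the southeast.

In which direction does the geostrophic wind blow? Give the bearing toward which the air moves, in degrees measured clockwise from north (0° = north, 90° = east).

The pressure-gradient force points toward the southeast (bearing 135°).
Geostrophic balance: in the Southern Hemisphere the Coriolis force deflects motion to the left, so the geostrophic wind blows 90° to the left of the pressure-gradient force (low pressure on the right).
Rotating 135° by 90° counterclockwise gives 045° — the wind blows toward the northeast.

045°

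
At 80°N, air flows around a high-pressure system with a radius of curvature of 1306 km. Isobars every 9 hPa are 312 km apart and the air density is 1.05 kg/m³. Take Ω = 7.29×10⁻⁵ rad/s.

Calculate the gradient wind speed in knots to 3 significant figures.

Coriolis parameter at 80°N:
f = 2Ω sin φ = 2 × 7.29×10⁻⁵ × sin 80° = 1.44×10⁻⁴ s⁻¹
Pressure gradient: |∂P/∂n| = 900 Pa / 312000 m = 2.88×10⁻³ Pa/m
Geostrophic speed: V_g = |∂P/∂n|/(fρ) = 2.88×10⁻³/(1.44×10⁻⁴ × 1.05) = 19.1 m/s
Around a high, pressure-gradient force acts outward with centrifugal, so Coriolis balances both:
fV = (1/ρ)|∂P/∂n| + V²/R  →  V² − fR·V + fR·V_g = 0
With fR = 1.44×10⁻⁴ × 1306×10³ m = 188 m/s:
V = [fR − √((fR)² − 4 fR V_g)]/2 = [188 − √(188² − 4×188×19.1)]/2 = 21.6 m/s
Supergeostrophic (V > V_g = 19.1 m/s), as expected around a high.
Converting: 21.6 m/s × 1.944 = 42.0 knots

42.0 knots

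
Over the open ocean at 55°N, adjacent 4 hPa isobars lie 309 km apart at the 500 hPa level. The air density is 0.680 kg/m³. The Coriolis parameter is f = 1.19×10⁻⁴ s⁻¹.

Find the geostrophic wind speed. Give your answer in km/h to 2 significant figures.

58 km/h

Pressure gradient: |∂P/∂n| = 400 Pa / 309000 m = 1.29×10⁻³ Pa/m
Geostrophic balance (pressure-gradient force = Coriolis force):
V_g = (1/(fρ)) |∂P/∂n| = 1.29×10⁻³ / (1.19×10⁻⁴ × 0.680) = 16.0 m/s
Converting: 16.0 m/s × 3.6 = 58 km/h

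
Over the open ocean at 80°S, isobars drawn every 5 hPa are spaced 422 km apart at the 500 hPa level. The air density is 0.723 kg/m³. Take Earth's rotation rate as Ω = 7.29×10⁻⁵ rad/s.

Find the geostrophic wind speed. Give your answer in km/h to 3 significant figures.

Coriolis parameter at 80°S:
f = 2Ω sin φ = 2 × 7.29×10⁻⁵ × sin 80° = 1.44×10⁻⁴ s⁻¹
Pressure gradient: |∂P/∂n| = 500 Pa / 422000 m = 1.18×10⁻³ Pa/m
Geostrophic balance (pressure-gradient force = Coriolis force):
V_g = (1/(fρ)) |∂P/∂n| = 1.18×10⁻³ / (1.44×10⁻⁴ × 0.723) = 11.4 m/s
Converting: 11.4 m/s × 3.6 = 41.1 km/h

41.1 km/h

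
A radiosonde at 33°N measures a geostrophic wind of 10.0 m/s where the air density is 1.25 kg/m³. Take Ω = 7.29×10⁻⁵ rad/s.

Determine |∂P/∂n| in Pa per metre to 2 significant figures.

Coriolis parameter at 33°N:
f = 2Ω sin φ = 2 × 7.29×10⁻⁵ × sin 33° = 7.94×10⁻⁵ s⁻¹
Geostrophic balance rearranged: |∂P/∂n| = f ρ V_g
|∂P/∂n| = 7.94×10⁻⁵ × 1.25 × 10.0 = 9.93×10⁻⁴ Pa/m

9.9×10⁻⁴ Pa/m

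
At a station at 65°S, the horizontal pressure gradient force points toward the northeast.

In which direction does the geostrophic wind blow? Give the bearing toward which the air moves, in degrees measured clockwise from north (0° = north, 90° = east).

315°

The pressure-gradient force points toward the northeast (bearing 045°).
Geostrophic balance: in the Southern Hemisphere the Coriolis force deflects motion to the left, so the geostrophic wind blows 90° to the left of the pressure-gradient force (low pressure on the right).
Rotating 045° by 90° counterclockwise gives 315° — the wind blows toward the northwest.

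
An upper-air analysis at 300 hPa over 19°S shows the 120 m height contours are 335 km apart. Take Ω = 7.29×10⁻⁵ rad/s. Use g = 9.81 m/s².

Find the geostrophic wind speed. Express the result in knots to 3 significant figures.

144 knots

Coriolis parameter at 19°S:
f = 2Ω sin φ = 2 × 7.29×10⁻⁵ × sin 19° = 4.75×10⁻⁵ s⁻¹
Height gradient: |∂Z/∂n| = 120 m / 335000 m = 3.58×10⁻⁴
On a pressure surface, geostrophic balance gives V_g = (g/f)|∂Z/∂n|:
V_g = 9.81 × 3.58×10⁻⁴ / 4.75×10⁻⁵ = 74.0 m/s
Converting: 74.0 m/s × 1.944 = 144 knots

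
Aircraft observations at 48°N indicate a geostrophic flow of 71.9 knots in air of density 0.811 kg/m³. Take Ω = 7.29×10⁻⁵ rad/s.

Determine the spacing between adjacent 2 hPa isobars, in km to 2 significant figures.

62 km

Coriolis parameter at 48°N:
f = 2Ω sin φ = 2 × 7.29×10⁻⁵ × sin 48° = 1.08×10⁻⁴ s⁻¹
Wind speed in SI: 71.9 knots = 37.0 m/s
Geostrophic balance rearranged: |∂P/∂n| = f ρ V_g
|∂P/∂n| = 1.08×10⁻⁴ × 0.811 × 37.0 = 3.25×10⁻³ Pa/m
Isobar spacing: Δn = ΔP/|∂P/∂n| = 200 Pa / 3.25×10⁻³ Pa/m = 61533 m ≈ 62 km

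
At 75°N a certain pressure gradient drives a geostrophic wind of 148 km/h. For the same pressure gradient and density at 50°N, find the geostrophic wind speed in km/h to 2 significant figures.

190 km/h

With the same pressure gradient and density, V_g ∝ 1/f ∝ 1/sin φ.
V₂ = V₁ · sin φ₁ / sin φ₂ = 148 × sin 75° / sin 50°
V₂ = 148 × 0.9659/0.7660 = 190 km/h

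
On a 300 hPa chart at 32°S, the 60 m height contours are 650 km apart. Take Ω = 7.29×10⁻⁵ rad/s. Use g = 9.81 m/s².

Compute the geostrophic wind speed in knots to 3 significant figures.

22.8 knots

Coriolis parameter at 32°S:
f = 2Ω sin φ = 2 × 7.29×10⁻⁵ × sin 32° = 7.73×10⁻⁵ s⁻¹
Height gradient: |∂Z/∂n| = 60 m / 650000 m = 9.23×10⁻⁵
On a pressure surface, geostrophic balance gives V_g = (g/f)|∂Z/∂n|:
V_g = 9.81 × 9.23×10⁻⁵ / 7.73×10⁻⁵ = 11.7 m/s
Converting: 11.7 m/s × 1.944 = 22.8 knots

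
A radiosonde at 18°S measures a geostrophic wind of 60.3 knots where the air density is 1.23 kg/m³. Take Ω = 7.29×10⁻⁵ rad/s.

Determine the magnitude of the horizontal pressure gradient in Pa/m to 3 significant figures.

Coriolis parameter at 18°S:
f = 2Ω sin φ = 2 × 7.29×10⁻⁵ × sin 18° = 4.51×10⁻⁵ s⁻¹
Wind speed in SI: 60.3 knots = 31.0 m/s
Geostrophic balance rearranged: |∂P/∂n| = f ρ V_g
|∂P/∂n| = 4.51×10⁻⁵ × 1.23 × 31.0 = 1.72×10⁻³ Pa/m

1.72×10⁻³ Pa/m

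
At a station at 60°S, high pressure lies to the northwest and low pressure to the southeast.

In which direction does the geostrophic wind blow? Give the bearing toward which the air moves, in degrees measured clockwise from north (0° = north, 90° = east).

The pressure-gradient force points toward the southeast (bearing 135°).
Geostrophic balance: in the Southern Hemisphere the Coriolis force deflects motion to the left, so the geostrophic wind blows 90° to the left of the pressure-gradient force (low pressure on the right).
Rotating 135° by 90° counterclockwise gives 045° — the wind blows toward the northeast.

045°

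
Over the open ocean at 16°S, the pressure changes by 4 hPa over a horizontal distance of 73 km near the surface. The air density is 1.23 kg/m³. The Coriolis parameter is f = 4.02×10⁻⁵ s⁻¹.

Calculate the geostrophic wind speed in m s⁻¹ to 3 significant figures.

Pressure gradient: |∂P/∂n| = 400 Pa / 73000 m = 5.48×10⁻³ Pa/m
Geostrophic balance (pressure-gradient force = Coriolis force):
V_g = (1/(fρ)) |∂P/∂n| = 5.48×10⁻³ / (4.02×10⁻⁵ × 1.23) = 111 m/s

111 m s⁻¹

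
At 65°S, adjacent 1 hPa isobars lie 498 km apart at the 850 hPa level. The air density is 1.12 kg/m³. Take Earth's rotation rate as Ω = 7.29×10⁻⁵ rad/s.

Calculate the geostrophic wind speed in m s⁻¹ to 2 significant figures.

1.4 m s⁻¹

Coriolis parameter at 65°S:
f = 2Ω sin φ = 2 × 7.29×10⁻⁵ × sin 65° = 1.32×10⁻⁴ s⁻¹
Pressure gradient: |∂P/∂n| = 100 Pa / 498000 m = 2.01×10⁻⁴ Pa/m
Geostrophic balance (pressure-gradient force = Coriolis force):
V_g = (1/(fρ)) |∂P/∂n| = 2.01×10⁻⁴ / (1.32×10⁻⁴ × 1.12) = 1.36 m/s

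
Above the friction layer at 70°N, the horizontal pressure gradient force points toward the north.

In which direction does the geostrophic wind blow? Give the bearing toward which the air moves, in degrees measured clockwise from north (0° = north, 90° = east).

090°

The pressure-gradient force points toward the north (bearing 000°).
Geostrophic balance: in the Northern Hemisphere the Coriolis force deflects motion to the right, so the geostrophic wind blows 90° to the right of the pressure-gradient force (low pressure on the left).
Rotating 000° by 90° clockwise gives 090° — the wind blows toward the east.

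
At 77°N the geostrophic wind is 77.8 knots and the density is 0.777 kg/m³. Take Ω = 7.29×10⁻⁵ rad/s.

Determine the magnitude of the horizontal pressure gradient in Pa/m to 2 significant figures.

4.4×10⁻³ Pa/m

Coriolis parameter at 77°N:
f = 2Ω sin φ = 2 × 7.29×10⁻⁵ × sin 77° = 1.42×10⁻⁴ s⁻¹
Wind speed in SI: 77.8 knots = 40.0 m/s
Geostrophic balance rearranged: |∂P/∂n| = f ρ V_g
|∂P/∂n| = 1.42×10⁻⁴ × 0.777 × 40.0 = 4.42×10⁻³ Pa/m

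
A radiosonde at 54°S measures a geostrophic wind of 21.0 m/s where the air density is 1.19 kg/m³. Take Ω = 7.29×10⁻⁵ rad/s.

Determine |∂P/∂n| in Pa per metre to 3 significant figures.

Coriolis parameter at 54°S:
f = 2Ω sin φ = 2 × 7.29×10⁻⁵ × sin 54° = 1.18×10⁻⁴ s⁻¹
Geostrophic balance rearranged: |∂P/∂n| = f ρ V_g
|∂P/∂n| = 1.18×10⁻⁴ × 1.19 × 21.0 = 2.95×10⁻³ Pa/m

2.95×10⁻³ Pa/m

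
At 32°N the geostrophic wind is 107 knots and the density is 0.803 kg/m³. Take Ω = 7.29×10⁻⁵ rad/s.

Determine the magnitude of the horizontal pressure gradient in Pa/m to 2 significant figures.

3.4×10⁻³ Pa/m

Coriolis parameter at 32°N:
f = 2Ω sin φ = 2 × 7.29×10⁻⁵ × sin 32° = 7.73×10⁻⁵ s⁻¹
Wind speed in SI: 107 knots = 55.0 m/s
Geostrophic balance rearranged: |∂P/∂n| = f ρ V_g
|∂P/∂n| = 7.73×10⁻⁵ × 0.803 × 55.0 = 3.42×10⁻³ Pa/m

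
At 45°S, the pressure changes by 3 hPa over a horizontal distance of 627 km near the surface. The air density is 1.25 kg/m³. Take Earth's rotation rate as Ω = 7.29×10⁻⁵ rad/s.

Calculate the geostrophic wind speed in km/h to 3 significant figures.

13.4 km/h

Coriolis parameter at 45°S:
f = 2Ω sin φ = 2 × 7.29×10⁻⁵ × sin 45° = 1.03×10⁻⁴ s⁻¹
Pressure gradient: |∂P/∂n| = 300 Pa / 627000 m = 4.78×10⁻⁴ Pa/m
Geostrophic balance (pressure-gradient force = Coriolis force):
V_g = (1/(fρ)) |∂P/∂n| = 4.78×10⁻⁴ / (1.03×10⁻⁴ × 1.25) = 3.71 m/s
Converting: 3.71 m/s × 3.6 = 13.4 km/h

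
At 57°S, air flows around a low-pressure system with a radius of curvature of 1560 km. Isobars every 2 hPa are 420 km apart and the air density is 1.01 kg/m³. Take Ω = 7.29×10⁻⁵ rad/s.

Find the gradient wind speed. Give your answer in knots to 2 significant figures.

Coriolis parameter at 57°S:
f = 2Ω sin φ = 2 × 7.29×10⁻⁵ × sin 57° = 1.22×10⁻⁴ s⁻¹
Pressure gradient: |∂P/∂n| = 200 Pa / 420000 m = 4.76×10⁻⁴ Pa/m
Geostrophic speed: V_g = |∂P/∂n|/(fρ) = 4.76×10⁻⁴/(1.22×10⁻⁴ × 1.01) = 3.86 m/s
Around a low, centrifugal force acts outward with Coriolis, so pressure-gradient force balances both:
(1/ρ)|∂P/∂n| = fV + V²/R  →  V² + fR·V − fR·V_g = 0
With fR = 1.22×10⁻⁴ × 1560×10³ m = 191 m/s:
V = [−fR + √((fR)² + 4 fR V_g)]/2 = [−191 + √(191² + 4×191×3.86)]/2 = 3.78 m/s
Subgeostrophic (V < V_g = 3.86 m/s), as expected around a low.
Converting: 3.78 m/s × 1.944 = 7.3 knots

7.3 knots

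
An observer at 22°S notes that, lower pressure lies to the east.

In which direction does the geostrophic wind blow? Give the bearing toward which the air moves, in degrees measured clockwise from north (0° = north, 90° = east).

000°

The pressure-gradient force points toward the east (bearing 090°).
Geostrophic balance: in the Southern Hemisphere the Coriolis force deflects motion to the left, so the geostrophic wind blows 90° to the left of the pressure-gradient force (low pressure on the right).
Rotating 090° by 90° counterclockwise gives 000° — the wind blows toward the north.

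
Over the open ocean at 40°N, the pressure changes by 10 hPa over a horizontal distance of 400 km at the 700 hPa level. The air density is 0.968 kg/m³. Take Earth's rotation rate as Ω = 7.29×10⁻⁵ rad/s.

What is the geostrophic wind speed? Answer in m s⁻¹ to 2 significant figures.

28 m s⁻¹

Coriolis parameter at 40°N:
f = 2Ω sin φ = 2 × 7.29×10⁻⁵ × sin 40° = 9.37×10⁻⁵ s⁻¹
Pressure gradient: |∂P/∂n| = 1000 Pa / 400000 m = 2.50×10⁻³ Pa/m
Geostrophic balance (pressure-gradient force = Coriolis force):
V_g = (1/(fρ)) |∂P/∂n| = 2.50×10⁻³ / (9.37×10⁻⁵ × 0.968) = 27.6 m/s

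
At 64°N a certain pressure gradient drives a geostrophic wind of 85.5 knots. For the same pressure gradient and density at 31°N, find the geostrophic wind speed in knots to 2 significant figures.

With the same pressure gradient and density, V_g ∝ 1/f ∝ 1/sin φ.
V₂ = V₁ · sin φ₁ / sin φ₂ = 85.5 × sin 64° / sin 31°
V₂ = 85.5 × 0.8988/0.5150 = 150 knots

150 knots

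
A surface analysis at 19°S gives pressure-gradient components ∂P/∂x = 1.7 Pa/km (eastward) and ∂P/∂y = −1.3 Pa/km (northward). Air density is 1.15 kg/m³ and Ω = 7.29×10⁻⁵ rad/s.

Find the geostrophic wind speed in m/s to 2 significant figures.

Coriolis parameter at 19°S:
f = 2Ω sin φ = 2 × 7.29×10⁻⁵ × sin 19° = 4.75×10⁻⁵ s⁻¹
In the Southern Hemisphere f is negative: f = −4.75×10⁻⁵ s⁻¹.
Component geostrophic relations (x east, y north):
u_g = −(1/(fρ)) ∂P/∂y,  v_g = (1/(fρ)) ∂P/∂x
u_g = −(−1.3×10⁻³)/(−4.75×10⁻⁵ × 1.15) = −23.8 m/s;  v_g = (1.7×10⁻³)/(−4.75×10⁻⁵ × 1.15) = −31.1 m/s
|V_g| = √(u_g² + v_g²) = 39.2 m/s

39 m/s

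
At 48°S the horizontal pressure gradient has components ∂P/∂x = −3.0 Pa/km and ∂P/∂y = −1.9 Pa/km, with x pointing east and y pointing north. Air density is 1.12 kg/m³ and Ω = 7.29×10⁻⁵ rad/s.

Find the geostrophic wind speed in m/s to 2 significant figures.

Coriolis parameter at 48°S:
f = 2Ω sin φ = 2 × 7.29×10⁻⁵ × sin 48° = 1.08×10⁻⁴ s⁻¹
In the Southern Hemisphere f is negative: f = −1.08×10⁻⁴ s⁻¹.
Component geostrophic relations (x east, y north):
u_g = −(1/(fρ)) ∂P/∂y,  v_g = (1/(fρ)) ∂P/∂x
u_g = −(−1.9×10⁻³)/(−1.08×10⁻⁴ × 1.12) = −15.7 m/s;  v_g = (−3.0×10⁻³)/(−1.08×10⁻⁴ × 1.12) = 24.7 m/s
|V_g| = √(u_g² + v_g²) = 29.3 m/s

29 m/s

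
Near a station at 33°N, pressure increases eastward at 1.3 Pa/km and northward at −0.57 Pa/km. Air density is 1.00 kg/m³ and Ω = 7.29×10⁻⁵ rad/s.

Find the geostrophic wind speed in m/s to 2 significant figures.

18 m/s

Coriolis parameter at 33°N:
f = 2Ω sin φ = 2 × 7.29×10⁻⁵ × sin 33° = 7.94×10⁻⁵ s⁻¹
Component geostrophic relations (x east, y north):
u_g = −(1/(fρ)) ∂P/∂y,  v_g = (1/(fρ)) ∂P/∂x
u_g = −(−0.57×10⁻³)/(7.94×10⁻⁵ × 1.00) = 7.18 m/s;  v_g = (1.3×10⁻³)/(7.94×10⁻⁵ × 1.00) = 16.4 m/s
|V_g| = √(u_g² + v_g²) = 17.9 m/s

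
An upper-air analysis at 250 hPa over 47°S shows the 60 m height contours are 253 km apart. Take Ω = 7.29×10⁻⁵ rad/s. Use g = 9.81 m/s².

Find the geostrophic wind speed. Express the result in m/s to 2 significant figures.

22 m/s

Coriolis parameter at 47°S:
f = 2Ω sin φ = 2 × 7.29×10⁻⁵ × sin 47° = 1.07×10⁻⁴ s⁻¹
Height gradient: |∂Z/∂n| = 60 m / 253000 m = 2.37×10⁻⁴
On a pressure surface, geostrophic balance gives V_g = (g/f)|∂Z/∂n|:
V_g = 9.81 × 2.37×10⁻⁴ / 1.07×10⁻⁴ = 21.8 m/s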